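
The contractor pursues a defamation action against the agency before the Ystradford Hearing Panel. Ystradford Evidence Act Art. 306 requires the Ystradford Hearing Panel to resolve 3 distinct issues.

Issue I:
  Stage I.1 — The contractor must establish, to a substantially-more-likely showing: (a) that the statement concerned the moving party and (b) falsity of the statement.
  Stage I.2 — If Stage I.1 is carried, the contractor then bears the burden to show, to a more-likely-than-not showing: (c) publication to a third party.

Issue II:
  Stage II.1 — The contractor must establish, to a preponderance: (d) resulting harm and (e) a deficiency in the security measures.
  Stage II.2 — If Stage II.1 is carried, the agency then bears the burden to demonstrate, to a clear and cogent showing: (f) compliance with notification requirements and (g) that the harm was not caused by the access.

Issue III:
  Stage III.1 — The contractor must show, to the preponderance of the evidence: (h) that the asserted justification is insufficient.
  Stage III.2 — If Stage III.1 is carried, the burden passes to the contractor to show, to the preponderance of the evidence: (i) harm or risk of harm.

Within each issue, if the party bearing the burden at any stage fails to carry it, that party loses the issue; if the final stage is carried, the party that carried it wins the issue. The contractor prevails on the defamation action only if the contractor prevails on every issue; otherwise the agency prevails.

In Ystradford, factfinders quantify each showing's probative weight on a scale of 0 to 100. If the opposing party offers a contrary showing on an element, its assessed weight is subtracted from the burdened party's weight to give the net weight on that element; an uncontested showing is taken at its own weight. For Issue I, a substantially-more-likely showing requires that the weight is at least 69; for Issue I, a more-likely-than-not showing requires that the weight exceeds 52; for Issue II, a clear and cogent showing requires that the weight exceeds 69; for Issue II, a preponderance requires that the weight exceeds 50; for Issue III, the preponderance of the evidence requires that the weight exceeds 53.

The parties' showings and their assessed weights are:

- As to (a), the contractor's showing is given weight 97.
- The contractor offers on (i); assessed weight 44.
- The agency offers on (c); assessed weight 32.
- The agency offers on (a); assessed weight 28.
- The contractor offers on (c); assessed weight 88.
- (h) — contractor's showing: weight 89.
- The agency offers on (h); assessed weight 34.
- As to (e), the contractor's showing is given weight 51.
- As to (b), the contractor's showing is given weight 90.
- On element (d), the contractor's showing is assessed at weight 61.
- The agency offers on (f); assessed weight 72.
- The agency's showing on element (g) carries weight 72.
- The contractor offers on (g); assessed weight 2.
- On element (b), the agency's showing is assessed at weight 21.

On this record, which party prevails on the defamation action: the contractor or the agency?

— Issue I —
At Stage I.1 the contractor must meet a substantially-more-likely showing (weight is at least 69): on (a) the weight is 97 less the opposing 28 gives net 69, ≥ 69, so (a) meets the standard; on (b) the weight is 90 less the opposing 21 gives net 69, which does reach 69, so (b) meets the standard.
  All elements met. The contractor retains the burden for Stage I.2.
At Stage I.2 the contractor must meet a more-likely-than-not showing (weight exceeds 52): on (c) the weight is 88 less the opposing 32 gives net 56, which does exceed 52, so (c) meets the standard.
  The contractor carries the last stage.
With every stage satisfied, the contractor prevails on this issue.
— Issue II —
At Stage II.1 the contractor must meet a preponderance (weight exceeds 50): on (d) the weight is 61, which does exceed 50, so (d) meets the standard; on (e) the weight is 51, > 50, so (e) meets the standard.
  Stage II.1 carried; the burden shifts to the agency.
At Stage II.2 the agency must meet a clear and cogent showing (weight exceeds 69): on (f) the weight is 72, > 69, so (f) meets the standard; on (g) the weight is 72 less the opposing 2 gives net 70, which does exceed 69, so (g) meets the standard.
  The agency carries the last stage.
Every stage carried; the agency prevails on this issue.
— Issue III —
Stage III.1 — burden on contractor; standard: the preponderance of the evidence (weight exceeds 53).
    (h): 89 − 34 = 55 > 53 [met]
  Stage III.1 carried; the burden remains with the contractor.
Stage III.2 — burden on contractor; standard: the preponderance of the evidence (weight exceeds 53).
    (i): 44 ≤ 53 [not met]
  Stage III.2 not carried; the contractor fails its burden.
The analysis ends at Stage III.2; the agency prevails on this issue.
Per-issue: Issue I → contractor; Issue II → agency; Issue III → agency. The contractor must prevail on every issue; overall, the agency prevails.

agency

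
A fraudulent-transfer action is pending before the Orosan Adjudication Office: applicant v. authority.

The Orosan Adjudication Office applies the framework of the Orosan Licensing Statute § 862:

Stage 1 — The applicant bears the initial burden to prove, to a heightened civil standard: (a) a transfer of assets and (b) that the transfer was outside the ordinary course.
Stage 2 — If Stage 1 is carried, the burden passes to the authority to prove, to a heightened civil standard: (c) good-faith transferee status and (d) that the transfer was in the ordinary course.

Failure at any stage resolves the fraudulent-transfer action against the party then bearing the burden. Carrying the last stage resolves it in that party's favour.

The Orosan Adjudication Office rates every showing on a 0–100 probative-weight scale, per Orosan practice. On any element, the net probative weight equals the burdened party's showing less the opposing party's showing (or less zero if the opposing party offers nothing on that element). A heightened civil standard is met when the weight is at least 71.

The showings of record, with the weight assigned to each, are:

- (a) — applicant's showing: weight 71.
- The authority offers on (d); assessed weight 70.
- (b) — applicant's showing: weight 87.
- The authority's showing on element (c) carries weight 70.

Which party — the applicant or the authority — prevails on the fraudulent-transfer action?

Stage 1 — burden on applicant; standard: a heightened civil standard (weight is at least 71).
    (a): 71 ≥ 71 [met]
    (b): 87 ≥ 71 [met]
  All elements met. The burden passes to the authority.
Stage 2 — burden on authority; standard: a heightened civil standard (weight is at least 71).
    (c): 70 < 71 [not met]
    (d): 70 < 71 [not met]
  Not every element is met, so the authority fails to carry Stage 2.
The analysis ends at Stage 2; the applicant prevails.

applicant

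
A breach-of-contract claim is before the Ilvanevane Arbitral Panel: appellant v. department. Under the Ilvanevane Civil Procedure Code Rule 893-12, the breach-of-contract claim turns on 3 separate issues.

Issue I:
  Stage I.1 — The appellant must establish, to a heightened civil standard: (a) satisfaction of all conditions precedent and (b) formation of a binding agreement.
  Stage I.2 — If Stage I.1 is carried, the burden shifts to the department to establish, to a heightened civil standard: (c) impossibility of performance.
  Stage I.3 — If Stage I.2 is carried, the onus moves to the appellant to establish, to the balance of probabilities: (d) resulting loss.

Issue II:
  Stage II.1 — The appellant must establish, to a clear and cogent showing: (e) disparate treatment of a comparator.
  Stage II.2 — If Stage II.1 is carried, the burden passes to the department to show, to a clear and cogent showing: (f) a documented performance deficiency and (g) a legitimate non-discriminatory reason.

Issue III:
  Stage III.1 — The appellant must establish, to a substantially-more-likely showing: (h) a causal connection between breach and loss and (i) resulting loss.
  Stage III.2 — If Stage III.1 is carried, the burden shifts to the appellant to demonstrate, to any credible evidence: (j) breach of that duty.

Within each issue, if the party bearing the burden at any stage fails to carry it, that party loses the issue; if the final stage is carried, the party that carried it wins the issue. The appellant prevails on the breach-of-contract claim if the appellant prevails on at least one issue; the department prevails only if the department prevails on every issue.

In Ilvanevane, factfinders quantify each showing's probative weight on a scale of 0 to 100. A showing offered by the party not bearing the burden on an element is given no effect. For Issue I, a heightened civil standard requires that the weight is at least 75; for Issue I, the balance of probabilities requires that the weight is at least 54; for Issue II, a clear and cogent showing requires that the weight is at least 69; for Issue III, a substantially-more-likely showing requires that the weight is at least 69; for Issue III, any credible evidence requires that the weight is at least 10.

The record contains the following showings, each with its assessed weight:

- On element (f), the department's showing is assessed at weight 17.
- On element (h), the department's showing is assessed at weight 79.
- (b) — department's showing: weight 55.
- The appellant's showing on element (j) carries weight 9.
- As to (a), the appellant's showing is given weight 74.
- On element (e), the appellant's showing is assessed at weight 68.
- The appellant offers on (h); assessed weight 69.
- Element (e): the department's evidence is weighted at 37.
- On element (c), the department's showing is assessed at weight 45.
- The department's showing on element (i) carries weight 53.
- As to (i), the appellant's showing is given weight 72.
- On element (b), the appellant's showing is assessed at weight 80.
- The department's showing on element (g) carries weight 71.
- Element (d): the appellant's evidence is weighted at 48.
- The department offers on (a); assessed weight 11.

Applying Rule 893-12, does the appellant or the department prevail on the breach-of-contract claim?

— Issue I —
Stage I.1 — burden on appellant; standard: a heightened civil standard (weight is at least 75).
    (a): 74 (department's 11 disregarded) < 75 [not met]
    (b): 80 (department's 55 disregarded) ≥ 75 [met]
  The appellant does not carry Stage I.1.
The analysis ends at Stage I.1; the department prevails on this issue.
— Issue II —
Stage II.1 (appellant, a clear and cogent showing, weight is at least 69): (e) 68 (department's 37 disregarded) < 69 — fails.
  Stage II.1 not carried; the appellant fails its burden.
The analysis ends at Stage II.1; the department prevails on this issue.
— Issue III —
Stage III.1 — burden on appellant; standard: a substantially-more-likely showing (weight is at least 69).
    (h): 69 (department's 79 disregarded) ≥ 69 [met]
    (i): 72 (department's 53 disregarded) ≥ 69 [met]
  Stage III.1 is satisfied; the appellant continues to bear the burden.
Stage III.2 — burden on appellant; standard: any credible evidence (weight is at least 10).
    (j): 9 < 10 [not met]
  The appellant does not carry Stage III.2.
The department prevails on this issue.
Per-issue: Issue I → department; Issue II → department; Issue III → department. The appellant must prevail on at least one issue; overall, the department prevails.

department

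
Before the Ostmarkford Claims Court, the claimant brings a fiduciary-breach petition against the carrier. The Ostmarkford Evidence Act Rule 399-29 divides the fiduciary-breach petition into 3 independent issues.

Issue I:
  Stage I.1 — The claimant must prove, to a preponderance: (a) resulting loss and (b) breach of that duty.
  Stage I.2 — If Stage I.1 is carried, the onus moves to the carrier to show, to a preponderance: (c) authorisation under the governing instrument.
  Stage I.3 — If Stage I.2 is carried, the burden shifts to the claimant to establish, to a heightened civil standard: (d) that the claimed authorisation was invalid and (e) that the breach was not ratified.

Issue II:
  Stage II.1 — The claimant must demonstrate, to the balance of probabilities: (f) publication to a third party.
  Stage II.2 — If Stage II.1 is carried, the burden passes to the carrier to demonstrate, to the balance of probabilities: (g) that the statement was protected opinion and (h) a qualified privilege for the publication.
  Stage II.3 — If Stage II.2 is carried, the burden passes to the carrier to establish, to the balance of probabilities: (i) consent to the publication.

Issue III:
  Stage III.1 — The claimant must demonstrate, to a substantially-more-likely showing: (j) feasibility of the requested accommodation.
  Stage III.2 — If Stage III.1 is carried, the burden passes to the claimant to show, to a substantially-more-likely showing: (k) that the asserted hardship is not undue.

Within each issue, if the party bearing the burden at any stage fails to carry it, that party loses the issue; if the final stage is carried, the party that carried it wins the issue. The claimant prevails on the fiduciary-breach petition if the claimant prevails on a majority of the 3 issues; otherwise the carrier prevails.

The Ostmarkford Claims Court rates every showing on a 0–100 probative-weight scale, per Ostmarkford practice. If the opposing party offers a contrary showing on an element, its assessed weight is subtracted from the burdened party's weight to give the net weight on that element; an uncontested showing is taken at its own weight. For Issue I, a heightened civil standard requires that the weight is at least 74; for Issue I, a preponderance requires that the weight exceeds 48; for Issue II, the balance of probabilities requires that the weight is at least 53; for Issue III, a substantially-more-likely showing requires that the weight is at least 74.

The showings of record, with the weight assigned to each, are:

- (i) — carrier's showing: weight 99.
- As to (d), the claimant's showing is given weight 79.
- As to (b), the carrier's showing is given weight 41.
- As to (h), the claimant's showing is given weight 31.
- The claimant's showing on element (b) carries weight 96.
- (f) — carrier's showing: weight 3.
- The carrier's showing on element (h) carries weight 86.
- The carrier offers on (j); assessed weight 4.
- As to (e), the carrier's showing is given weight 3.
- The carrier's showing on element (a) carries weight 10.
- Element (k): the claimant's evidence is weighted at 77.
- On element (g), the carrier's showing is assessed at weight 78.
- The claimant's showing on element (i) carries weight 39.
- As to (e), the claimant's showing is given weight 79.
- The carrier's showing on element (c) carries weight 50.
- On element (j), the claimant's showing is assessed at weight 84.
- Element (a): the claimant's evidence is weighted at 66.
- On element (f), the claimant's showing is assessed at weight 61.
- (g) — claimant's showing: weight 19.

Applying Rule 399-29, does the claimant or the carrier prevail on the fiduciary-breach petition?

claimant

— Issue I —
Stage I.1 (claimant, a preponderance, weight exceeds 48): (a) net 66−10=56 > 48 — meets; (b) net 96−41=55 > 48 — meets.
  Stage I.1 carried; the burden shifts to the carrier.
Stage I.2 (carrier, a preponderance, weight exceeds 48): (c) 50 > 48 — meets.
  Stage I.2 is satisfied; the onus moves to the claimant.
Stage I.3 (claimant, a heightened civil standard, weight is at least 74): (d) 79 ≥ 74 — meets; (e) net 79−3=76 ≥ 74 — meets.
  All elements met at the final stage.
All stages carried — the claimant prevails on this issue.
— Issue II —
Stage II.1 — burden on claimant; standard: the balance of probabilities (weight is at least 53).
    (f): 61 − 3 = 58 ≥ 53 [met]
  Stage II.1 is satisfied; the onus moves to the carrier.
Stage II.2 — burden on carrier; standard: the balance of probabilities (weight is at least 53).
    (g): 78 − 19 = 59 ≥ 53 [met]
    (h): 86 − 31 = 55 ≥ 53 [met]
  Stage II.2 is satisfied; the carrier continues to bear the burden.
Stage II.3 — burden on carrier; standard: the balance of probabilities (weight is at least 53).
    (i): 99 − 39 = 60 ≥ 53 [met]
  All elements met at the final stage.
Every stage carried; the carrier prevails on this issue.
— Issue III —
Stage III.1 — burden on claimant; standard: a substantially-more-likely showing (weight is at least 74).
    (j): 84 − 4 = 80 ≥ 74 [met]
  Stage III.1 carried; the burden remains with the claimant.
Stage III.2 — burden on claimant; standard: a substantially-more-likely showing (weight is at least 74).
    (k): 77 ≥ 74 [met]
  The claimant carries the last stage.
Every stage carried; the claimant prevails on this issue.
Per-issue: Issue I → claimant; Issue II → carrier; Issue III → claimant. The claimant must prevail on a majority of issues; overall, the claimant prevails.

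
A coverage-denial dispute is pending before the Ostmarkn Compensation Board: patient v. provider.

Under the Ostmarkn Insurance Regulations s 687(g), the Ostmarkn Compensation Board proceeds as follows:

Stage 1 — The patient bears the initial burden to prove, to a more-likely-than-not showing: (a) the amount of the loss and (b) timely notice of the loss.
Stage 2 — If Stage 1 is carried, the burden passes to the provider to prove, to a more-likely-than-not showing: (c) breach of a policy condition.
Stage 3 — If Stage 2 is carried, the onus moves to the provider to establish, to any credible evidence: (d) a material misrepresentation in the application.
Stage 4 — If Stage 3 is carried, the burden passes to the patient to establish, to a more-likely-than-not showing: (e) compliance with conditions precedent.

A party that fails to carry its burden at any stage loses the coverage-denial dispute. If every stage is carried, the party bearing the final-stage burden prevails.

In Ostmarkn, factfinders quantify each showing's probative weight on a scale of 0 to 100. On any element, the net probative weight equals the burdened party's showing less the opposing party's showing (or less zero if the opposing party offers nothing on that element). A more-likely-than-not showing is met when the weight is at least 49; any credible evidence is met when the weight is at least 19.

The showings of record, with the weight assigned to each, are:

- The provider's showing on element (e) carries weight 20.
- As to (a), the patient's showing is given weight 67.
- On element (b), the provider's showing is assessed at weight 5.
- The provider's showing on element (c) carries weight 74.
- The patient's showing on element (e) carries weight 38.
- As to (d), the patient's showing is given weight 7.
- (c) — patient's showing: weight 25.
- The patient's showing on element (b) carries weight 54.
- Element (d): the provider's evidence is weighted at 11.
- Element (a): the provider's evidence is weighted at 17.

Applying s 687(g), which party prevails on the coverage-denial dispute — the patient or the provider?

patient

At Stage 1 the patient must meet a more-likely-than-not showing (weight is at least 49): on (a) the weight is 67 less the opposing 17 gives net 50, which does reach 49, so (a) meets the standard; on (b) the weight is 54 less the opposing 5 gives net 49, which does reach 49, so (b) meets the standard.
  The patient carries Stage 1; the provider now bears the burden.
At Stage 2 the provider must meet a more-likely-than-not showing (weight is at least 49): on (c) the weight is 74 less the opposing 25 gives net 49, ≥ 49, so (c) meets the standard.
  Stage 2 carried; the burden remains with the provider.
At Stage 3 the provider must meet any credible evidence (weight is at least 19): on (d) the weight is 11 less the opposing 7 gives net 4, which does not reach 19, so (d) does not meet the standard.
  Not every element is met, so the provider fails to carry Stage 3.
So the patient prevails.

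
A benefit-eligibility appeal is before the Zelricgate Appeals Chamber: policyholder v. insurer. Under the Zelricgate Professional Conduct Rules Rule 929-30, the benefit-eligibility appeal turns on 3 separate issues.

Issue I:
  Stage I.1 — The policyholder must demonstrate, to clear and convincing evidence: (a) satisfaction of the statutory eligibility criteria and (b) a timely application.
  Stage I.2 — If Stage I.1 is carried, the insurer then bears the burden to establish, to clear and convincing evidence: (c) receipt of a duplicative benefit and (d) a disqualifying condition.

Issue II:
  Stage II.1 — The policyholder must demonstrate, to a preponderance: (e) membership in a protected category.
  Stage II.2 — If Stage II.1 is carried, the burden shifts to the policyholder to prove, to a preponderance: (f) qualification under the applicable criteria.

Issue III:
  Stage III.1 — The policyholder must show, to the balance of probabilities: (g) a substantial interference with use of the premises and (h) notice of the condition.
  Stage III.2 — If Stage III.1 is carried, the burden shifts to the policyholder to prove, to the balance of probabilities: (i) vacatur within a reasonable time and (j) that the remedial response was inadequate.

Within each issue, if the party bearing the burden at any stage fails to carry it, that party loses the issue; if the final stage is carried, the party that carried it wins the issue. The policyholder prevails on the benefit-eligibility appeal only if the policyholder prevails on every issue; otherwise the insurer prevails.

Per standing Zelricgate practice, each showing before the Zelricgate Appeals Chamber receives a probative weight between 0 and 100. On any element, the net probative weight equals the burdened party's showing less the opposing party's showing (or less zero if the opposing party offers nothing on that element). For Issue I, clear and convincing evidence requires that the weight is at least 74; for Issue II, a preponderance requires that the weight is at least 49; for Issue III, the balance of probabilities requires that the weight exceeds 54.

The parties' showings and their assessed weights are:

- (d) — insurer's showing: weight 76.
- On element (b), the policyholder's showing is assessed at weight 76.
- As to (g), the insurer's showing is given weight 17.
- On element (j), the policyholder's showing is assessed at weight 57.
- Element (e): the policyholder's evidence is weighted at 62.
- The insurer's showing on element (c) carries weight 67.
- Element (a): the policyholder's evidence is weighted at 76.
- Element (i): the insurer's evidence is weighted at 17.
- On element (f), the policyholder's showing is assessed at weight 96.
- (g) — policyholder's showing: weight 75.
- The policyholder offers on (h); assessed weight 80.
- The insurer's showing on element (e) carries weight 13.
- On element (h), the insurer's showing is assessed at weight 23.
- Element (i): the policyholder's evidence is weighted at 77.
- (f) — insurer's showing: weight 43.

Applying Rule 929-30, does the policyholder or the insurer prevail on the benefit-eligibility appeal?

— Issue I —
Stage I.1 — burden on policyholder; standard: clear and convincing evidence (weight is at least 74).
    (a): 76 ≥ 74 [met]
    (b): 76 ≥ 74 [met]
  All elements met. The burden passes to the insurer.
Stage I.2 — burden on insurer; standard: clear and convincing evidence (weight is at least 74).
    (c): 67 < 74 [not met]
    (d): 76 ≥ 74 [met]
  Not every element is met, so the insurer fails to carry Stage I.2.
The policyholder prevails on this issue.
— Issue II —
Stage II.1 (policyholder, a preponderance, weight is at least 49): (e) net 62−13=49 ≥ 49 — meets.
  All elements met. The policyholder retains the burden for Stage II.2.
Stage II.2 (policyholder, a preponderance, weight is at least 49): (f) net 96−43=53 ≥ 49 — meets.
  All elements met at the final stage.
All stages carried — the policyholder prevails on this issue.
— Issue III —
Stage III.1 (policyholder, the balance of probabilities, weight exceeds 54): (g) net 75−17=58 > 54 — meets; (h) net 80−23=57 > 54 — meets.
  Stage III.1 is satisfied; the policyholder continues to bear the burden.
Stage III.2 (policyholder, the balance of probabilities, weight exceeds 54): (i) net 77−17=60 > 54 — meets; (j) 57 > 54 — meets.
  All elements met at the final stage.
All stages carried — the policyholder prevails on this issue.
Per-issue: Issue I → policyholder; Issue II → policyholder; Issue III → policyholder. The policyholder must prevail on every issue; overall, the policyholder prevails.

policyholder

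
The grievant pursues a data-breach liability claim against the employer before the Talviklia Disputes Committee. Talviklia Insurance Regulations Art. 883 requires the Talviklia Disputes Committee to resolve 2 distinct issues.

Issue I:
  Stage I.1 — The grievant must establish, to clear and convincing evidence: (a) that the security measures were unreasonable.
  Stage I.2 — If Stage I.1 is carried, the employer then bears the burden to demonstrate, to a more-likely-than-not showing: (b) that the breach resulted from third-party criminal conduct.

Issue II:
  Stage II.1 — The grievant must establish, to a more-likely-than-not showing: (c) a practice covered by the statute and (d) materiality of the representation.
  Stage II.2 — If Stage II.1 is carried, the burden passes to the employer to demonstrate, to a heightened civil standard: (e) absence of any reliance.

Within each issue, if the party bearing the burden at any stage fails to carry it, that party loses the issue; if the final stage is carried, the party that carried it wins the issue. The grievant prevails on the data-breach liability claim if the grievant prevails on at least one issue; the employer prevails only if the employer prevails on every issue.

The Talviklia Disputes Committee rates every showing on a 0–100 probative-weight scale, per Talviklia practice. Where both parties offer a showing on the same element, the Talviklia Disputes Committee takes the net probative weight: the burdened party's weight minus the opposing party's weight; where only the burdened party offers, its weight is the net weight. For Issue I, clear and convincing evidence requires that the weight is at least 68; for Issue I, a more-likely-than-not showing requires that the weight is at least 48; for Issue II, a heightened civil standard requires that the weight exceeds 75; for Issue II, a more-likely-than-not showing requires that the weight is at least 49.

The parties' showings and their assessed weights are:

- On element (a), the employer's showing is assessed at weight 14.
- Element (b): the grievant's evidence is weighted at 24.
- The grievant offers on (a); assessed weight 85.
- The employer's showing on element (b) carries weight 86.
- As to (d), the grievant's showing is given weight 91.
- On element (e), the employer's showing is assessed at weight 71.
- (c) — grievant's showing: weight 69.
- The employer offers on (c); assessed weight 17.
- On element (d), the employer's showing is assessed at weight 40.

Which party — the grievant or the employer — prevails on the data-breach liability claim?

grievant

— Issue I —
At Stage I.1 the grievant must meet clear and convincing evidence (weight is at least 68): on (a) the weight is 85 less the opposing 14 gives net 71, which does reach 68, so (a) meets the standard.
  The grievant carries Stage I.1; the employer now bears the burden.
At Stage I.2 the employer must meet a more-likely-than-not showing (weight is at least 48): on (b) the weight is 86 less the opposing 24 gives net 62, ≥ 48, so (b) meets the standard.
  Stage I.2 carried; the final stage is satisfied.
Every stage carried; the employer prevails on this issue.
— Issue II —
At Stage II.1 the grievant must meet a more-likely-than-not showing (weight is at least 49): on (c) the weight is 69 less the opposing 17 gives net 52, ≥ 49, so (c) meets the standard; on (d) the weight is 91 less the opposing 40 gives net 51, which does reach 49, so (d) meets the standard.
  All elements met. The burden passes to the employer.
At Stage II.2 the employer must meet a heightened civil standard (weight exceeds 75): on (e) the weight is 71, which does not exceed 75, so (e) does not meet the standard.
  Stage II.2 not carried; the employer fails its burden.
So the grievant prevails on this issue.
Per-issue: Issue I → employer; Issue II → grievant. The grievant must prevail on at least one issue; overall, the grievant prevails.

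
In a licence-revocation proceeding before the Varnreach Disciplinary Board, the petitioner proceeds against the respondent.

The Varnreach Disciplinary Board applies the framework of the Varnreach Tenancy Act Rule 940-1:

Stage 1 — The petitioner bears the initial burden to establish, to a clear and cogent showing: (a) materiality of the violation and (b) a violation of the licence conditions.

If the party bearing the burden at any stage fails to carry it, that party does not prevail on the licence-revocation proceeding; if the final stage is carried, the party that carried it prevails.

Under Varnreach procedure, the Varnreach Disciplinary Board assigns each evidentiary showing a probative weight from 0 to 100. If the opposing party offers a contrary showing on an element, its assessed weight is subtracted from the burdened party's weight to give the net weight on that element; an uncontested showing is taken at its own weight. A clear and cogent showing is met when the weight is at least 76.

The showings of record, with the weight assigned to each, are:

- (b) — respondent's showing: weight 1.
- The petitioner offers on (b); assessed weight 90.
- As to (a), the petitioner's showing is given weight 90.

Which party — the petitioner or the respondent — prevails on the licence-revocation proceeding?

petitioner

At Stage 1 the petitioner must meet a clear and cogent showing (weight is at least 76): on (a) the weight is 90, ≥ 76, so (a) meets the standard; on (b) the weight is 90 less the opposing 1 gives net 89, ≥ 76, so (b) meets the standard.
  The petitioner carries the last stage.
With every stage satisfied, the petitioner prevails.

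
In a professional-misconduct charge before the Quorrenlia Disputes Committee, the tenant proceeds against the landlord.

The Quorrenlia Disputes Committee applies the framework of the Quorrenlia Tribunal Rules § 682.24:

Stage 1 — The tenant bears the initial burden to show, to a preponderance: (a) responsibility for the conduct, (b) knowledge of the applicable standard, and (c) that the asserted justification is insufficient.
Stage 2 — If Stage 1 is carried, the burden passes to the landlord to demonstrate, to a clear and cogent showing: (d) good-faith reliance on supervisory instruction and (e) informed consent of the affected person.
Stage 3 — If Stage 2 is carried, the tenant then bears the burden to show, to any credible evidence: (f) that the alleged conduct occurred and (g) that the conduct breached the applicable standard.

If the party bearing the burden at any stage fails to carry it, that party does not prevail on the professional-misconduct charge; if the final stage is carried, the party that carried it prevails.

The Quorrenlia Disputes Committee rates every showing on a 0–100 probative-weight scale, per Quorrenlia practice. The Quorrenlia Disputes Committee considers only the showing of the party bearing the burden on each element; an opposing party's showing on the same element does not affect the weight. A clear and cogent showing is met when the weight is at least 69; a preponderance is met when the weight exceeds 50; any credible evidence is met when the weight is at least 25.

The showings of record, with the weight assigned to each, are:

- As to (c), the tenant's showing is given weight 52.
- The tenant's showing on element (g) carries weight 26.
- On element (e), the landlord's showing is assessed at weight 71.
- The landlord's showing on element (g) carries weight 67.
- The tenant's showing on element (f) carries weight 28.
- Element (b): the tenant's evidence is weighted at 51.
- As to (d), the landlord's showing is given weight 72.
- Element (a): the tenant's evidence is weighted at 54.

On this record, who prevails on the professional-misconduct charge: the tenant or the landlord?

tenant

Stage 1 (tenant, a preponderance, weight exceeds 50): (a) 54 > 50 — meets; (b) 51 > 50 — meets; (c) 52 > 50 — meets.
  The tenant carries Stage 1; the landlord now bears the burden.
Stage 2 (landlord, a clear and cogent showing, weight is at least 69): (d) 72 ≥ 69 — meets; (e) 71 ≥ 69 — meets.
  Stage 2 carried; the burden shifts to the tenant.
Stage 3 (tenant, any credible evidence, weight is at least 25): (f) 28 ≥ 25 — meets; (g) 26 (landlord's 67 disregarded) ≥ 25 — meets.
  All elements met at the final stage.
All stages carried — the tenant prevails.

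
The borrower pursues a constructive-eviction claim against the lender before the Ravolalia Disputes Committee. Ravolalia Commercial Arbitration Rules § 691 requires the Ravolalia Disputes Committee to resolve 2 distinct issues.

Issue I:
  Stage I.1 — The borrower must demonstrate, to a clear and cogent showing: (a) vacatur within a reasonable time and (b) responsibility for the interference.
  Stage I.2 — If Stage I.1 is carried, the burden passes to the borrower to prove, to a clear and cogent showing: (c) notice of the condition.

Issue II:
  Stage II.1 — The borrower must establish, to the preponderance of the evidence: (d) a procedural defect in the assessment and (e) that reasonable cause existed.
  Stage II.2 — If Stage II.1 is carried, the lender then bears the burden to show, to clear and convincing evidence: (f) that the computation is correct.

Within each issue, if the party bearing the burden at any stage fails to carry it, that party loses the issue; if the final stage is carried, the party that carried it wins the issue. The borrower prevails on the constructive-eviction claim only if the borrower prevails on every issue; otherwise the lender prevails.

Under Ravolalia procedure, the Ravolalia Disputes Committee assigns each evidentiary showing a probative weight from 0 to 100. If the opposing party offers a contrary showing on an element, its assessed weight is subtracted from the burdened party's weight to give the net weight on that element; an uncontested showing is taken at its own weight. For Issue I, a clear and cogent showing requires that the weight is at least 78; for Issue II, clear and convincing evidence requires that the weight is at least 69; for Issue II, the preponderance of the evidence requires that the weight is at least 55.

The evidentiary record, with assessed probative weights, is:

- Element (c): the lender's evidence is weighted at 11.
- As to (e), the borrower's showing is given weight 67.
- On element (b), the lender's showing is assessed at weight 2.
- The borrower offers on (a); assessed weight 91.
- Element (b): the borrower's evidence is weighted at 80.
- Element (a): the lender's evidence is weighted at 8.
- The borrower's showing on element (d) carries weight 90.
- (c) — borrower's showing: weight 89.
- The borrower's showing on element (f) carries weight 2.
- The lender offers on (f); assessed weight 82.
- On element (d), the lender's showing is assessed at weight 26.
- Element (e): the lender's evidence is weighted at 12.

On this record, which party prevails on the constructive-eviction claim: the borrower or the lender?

lender

— Issue I —
Stage I.1 (borrower, a clear and cogent showing, weight is at least 78): (a) net 91−8=83 ≥ 78 — meets; (b) net 80−2=78 ≥ 78 — meets.
  Stage I.1 is satisfied; the borrower continues to bear the burden.
Stage I.2 (borrower, a clear and cogent showing, weight is at least 78): (c) net 89−11=78 ≥ 78 — meets.
  Stage I.2 carried; the final stage is satisfied.
Every stage carried; the borrower prevails on this issue.
— Issue II —
Stage II.1 — burden on borrower; standard: the preponderance of the evidence (weight is at least 55).
    (d): 90 − 26 = 64 ≥ 55 [met]
    (e): 67 − 12 = 55 ≥ 55 [met]
  Stage II.1 carried; the burden shifts to the lender.
Stage II.2 — burden on lender; standard: clear and convincing evidence (weight is at least 69).
    (f): 82 − 2 = 80 ≥ 69 [met]
  Stage II.2 carried; the final stage is satisfied.
With every stage satisfied, the lender prevails on this issue.
Per-issue: Issue I → borrower; Issue II → lender. The borrower must prevail on every issue; overall, the lender prevails.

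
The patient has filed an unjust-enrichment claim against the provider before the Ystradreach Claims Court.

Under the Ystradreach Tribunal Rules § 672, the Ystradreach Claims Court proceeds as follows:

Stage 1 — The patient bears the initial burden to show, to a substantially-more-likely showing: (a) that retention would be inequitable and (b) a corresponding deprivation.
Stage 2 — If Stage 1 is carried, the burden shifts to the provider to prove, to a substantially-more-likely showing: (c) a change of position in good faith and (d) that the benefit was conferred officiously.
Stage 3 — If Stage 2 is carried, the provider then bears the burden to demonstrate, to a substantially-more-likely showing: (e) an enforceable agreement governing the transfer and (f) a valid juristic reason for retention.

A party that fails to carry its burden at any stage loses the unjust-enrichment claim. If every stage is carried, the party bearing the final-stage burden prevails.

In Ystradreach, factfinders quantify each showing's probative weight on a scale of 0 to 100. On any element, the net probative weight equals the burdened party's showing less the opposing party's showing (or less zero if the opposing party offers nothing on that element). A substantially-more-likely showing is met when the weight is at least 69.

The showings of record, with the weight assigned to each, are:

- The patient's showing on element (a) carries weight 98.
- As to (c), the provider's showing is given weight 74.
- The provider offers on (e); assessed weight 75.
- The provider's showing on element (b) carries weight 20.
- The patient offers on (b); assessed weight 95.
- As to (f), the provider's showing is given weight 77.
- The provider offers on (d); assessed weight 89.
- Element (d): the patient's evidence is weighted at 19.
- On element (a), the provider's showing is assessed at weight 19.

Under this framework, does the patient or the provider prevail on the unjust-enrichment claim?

provider

Stage 1 — burden on patient; standard: a substantially-more-likely showing (weight is at least 69).
    (a): 98 − 19 = 79 ≥ 69 [met]
    (b): 95 − 20 = 75 ≥ 69 [met]
  Stage 1 carried; the burden shifts to the provider.
Stage 2 — burden on provider; standard: a substantially-more-likely showing (weight is at least 69).
    (c): 74 ≥ 69 [met]
    (d): 89 − 19 = 70 ≥ 69 [met]
  All elements met. The provider retains the burden for Stage 3.
Stage 3 — burden on provider; standard: a substantially-more-likely showing (weight is at least 69).
    (e): 75 ≥ 69 [met]
    (f): 77 ≥ 69 [met]
  All elements met at the final stage.
All stages carried — the provider prevails.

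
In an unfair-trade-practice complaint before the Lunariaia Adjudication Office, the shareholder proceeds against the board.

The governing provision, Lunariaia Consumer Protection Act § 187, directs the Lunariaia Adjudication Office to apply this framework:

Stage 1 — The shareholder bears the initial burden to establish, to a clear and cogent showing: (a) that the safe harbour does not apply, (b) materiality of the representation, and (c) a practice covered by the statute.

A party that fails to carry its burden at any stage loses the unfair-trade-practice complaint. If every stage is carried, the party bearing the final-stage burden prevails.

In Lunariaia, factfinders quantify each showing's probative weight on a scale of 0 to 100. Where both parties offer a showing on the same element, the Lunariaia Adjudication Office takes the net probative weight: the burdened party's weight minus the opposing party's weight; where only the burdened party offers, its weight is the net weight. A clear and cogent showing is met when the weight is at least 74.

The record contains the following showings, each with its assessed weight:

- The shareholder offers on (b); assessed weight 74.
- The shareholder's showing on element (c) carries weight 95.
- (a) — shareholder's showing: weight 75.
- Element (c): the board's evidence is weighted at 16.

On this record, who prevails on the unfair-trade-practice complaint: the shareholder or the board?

shareholder

At Stage 1 the shareholder must meet a clear and cogent showing (weight is at least 74): on (a) the weight is 75, ≥ 74, so (a) meets the standard; on (b) the weight is 74, ≥ 74, so (b) meets the standard; on (c) the weight is 95 less the opposing 16 gives net 79, ≥ 74, so (c) meets the standard.
  Stage 1 carried; the final stage is satisfied.
Every stage carried; the shareholder prevails.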